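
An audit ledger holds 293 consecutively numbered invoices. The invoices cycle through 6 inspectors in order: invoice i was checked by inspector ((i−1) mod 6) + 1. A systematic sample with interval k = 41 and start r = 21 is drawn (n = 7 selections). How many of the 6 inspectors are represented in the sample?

Consecutive selections differ by k = 41, so their inspector numbers differ by 41 mod 6 = 5.
gcd(41, 6) = 1, so the sample visits 6/1 = 6 distinct residues mod 6.
Start 21 is inspector 3; the inspectors hit are 1, 2, 3, 4, 5, 6.

6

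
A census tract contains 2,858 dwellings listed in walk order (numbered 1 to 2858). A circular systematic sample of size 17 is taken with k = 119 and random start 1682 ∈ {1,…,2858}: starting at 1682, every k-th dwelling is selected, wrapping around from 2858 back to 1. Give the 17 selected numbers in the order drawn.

1682, 1801, 1920, 2039, 2158, 2277, 2396, 2515, 2634, 2753, 14, 133, 252, 371, 490, 609, 728

Selection 1: 1682
Selection 2: 1682 + 119 = 1801
Selection 3: 1801 + 119 = 1920
Selection 4: 1920 + 119 = 2039
Selection 5: 2039 + 119 = 2158
Selection 6: 2158 + 119 = 2277
Selection 7: 2277 + 119 = 2396
Selection 8: 2396 + 119 = 2515
Selection 9: 2515 + 119 = 2634
Selection 10: 2634 + 119 = 2753
Selection 11: 2753 + 119 = 2872 → 2872 − 2858 = 14
Selection 12: 14 + 119 = 133
Selection 13: 133 + 119 = 252
Selection 14: 252 + 119 = 371
Selection 15: 371 + 119 = 490
Selection 16: 490 + 119 = 609
Selection 17: 609 + 119 = 728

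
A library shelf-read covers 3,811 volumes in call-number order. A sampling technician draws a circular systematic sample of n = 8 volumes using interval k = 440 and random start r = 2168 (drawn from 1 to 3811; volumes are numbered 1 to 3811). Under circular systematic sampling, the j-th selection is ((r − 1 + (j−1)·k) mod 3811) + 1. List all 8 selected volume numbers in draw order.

2168, 2608, 3048, 3488, 117, 557, 997, 1437

Selection 1: 2168
Selection 2: 2168 + 440 = 2608
Selection 3: 2608 + 440 = 3048
Selection 4: 3048 + 440 = 3488
Selection 5: 3488 + 440 = 3928 → 3928 − 3811 = 117
Selection 6: 117 + 440 = 557
Selection 7: 557 + 440 = 997
Selection 8: 997 + 440 = 1437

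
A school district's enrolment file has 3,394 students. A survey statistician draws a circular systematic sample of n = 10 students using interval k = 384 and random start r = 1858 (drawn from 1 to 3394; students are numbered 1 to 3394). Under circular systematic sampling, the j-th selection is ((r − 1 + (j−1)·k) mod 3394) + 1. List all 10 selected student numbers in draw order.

1858, 2242, 2626, 3010, 3394, 384, 768, 1152, 1536, 1920

Selection 1: 1858
Selection 2: 1858 + 384 = 2242
Selection 3: 2242 + 384 = 2626
Selection 4: 2626 + 384 = 3010
Selection 5: 3010 + 384 = 3394
Selection 6: 3394 + 384 = 3778 → 3778 − 3394 = 384
Selection 7: 384 + 384 = 768
Selection 8: 768 + 384 = 1152
Selection 9: 1152 + 384 = 1536
Selection 10: 1536 + 384 = 1920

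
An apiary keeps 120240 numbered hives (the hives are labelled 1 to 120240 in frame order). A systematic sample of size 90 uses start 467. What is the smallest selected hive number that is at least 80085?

k = 120240/90 = 1336
Steps past start: ⌈(80085 − 467)/1336⌉ = ⌈79618/1336⌉ = 60
Selected hive: 467 + 60×1336 = 80627

80627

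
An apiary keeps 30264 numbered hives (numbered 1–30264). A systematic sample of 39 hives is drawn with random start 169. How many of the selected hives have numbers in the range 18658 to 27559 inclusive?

12

k = 30264/39 = 776
First selection ≥ 18658: 169 + ⌈(18658−169)/776⌉·776 = 169 + 24×776 = 18793
Last selection ≤ 27559: 169 + ⌊(27559−169)/776⌋·776 = 169 + 35×776 = 27329
Count = 35 − 24 + 1 = 12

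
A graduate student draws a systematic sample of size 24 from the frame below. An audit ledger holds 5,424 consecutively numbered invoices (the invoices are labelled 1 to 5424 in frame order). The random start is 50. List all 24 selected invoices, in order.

50, 276, 502, 728, 954, 1180, 1406, 1632, 1858, 2084, 2310, 2536, 2762, 2988, 3214, 3440, 3666, 3892, 4118, 4344, 4570, 4796, 5022, 5248

k = N/n = 5424/24 = 226
invoice 1: 50
invoice 2: 50 + 226 = 276
invoice 3: 276 + 226 = 502
invoice 4: 502 + 226 = 728
invoice 5: 728 + 226 = 954
invoice 6: 954 + 226 = 1180
invoice 7: 1180 + 226 = 1406
invoice 8: 1406 + 226 = 1632
invoice 9: 1632 + 226 = 1858
invoice 10: 1858 + 226 = 2084
invoice 11: 2084 + 226 = 2310
invoice 12: 2310 + 226 = 2536
invoice 13: 2536 + 226 = 2762
invoice 14: 2762 + 226 = 2988
invoice 15: 2988 + 226 = 3214
invoice 16: 3214 + 226 = 3440
invoice 17: 3440 + 226 = 3666
invoice 18: 3666 + 226 = 3892
invoice 19: 3892 + 226 = 4118
invoice 20: 4118 + 226 = 4344
invoice 21: 4344 + 226 = 4570
invoice 22: 4570 + 226 = 4796
invoice 23: 4796 + 226 = 5022
invoice 24: 5022 + 226 = 5248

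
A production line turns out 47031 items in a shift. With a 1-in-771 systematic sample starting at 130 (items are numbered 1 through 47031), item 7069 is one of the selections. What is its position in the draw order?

10

k = 771
position = (7069 − 130)/771 + 1 = 6939/771 + 1 = 9 + 1 = 10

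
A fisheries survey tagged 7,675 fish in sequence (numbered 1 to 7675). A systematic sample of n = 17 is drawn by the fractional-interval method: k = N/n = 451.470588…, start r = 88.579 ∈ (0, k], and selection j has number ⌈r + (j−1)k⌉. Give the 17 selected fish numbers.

j=1: r + 0k = 88.579 → ⌈·⌉ = 89
j=2: r + 1k = 540.049588… → ⌈·⌉ = 541
j=3: r + 2k = 991.520176… → ⌈·⌉ = 992
j=4: r + 3k = 1442.990764… → ⌈·⌉ = 1443
j=5: r + 4k = 1894.461352… → ⌈·⌉ = 1895
j=6: r + 5k = 2345.931941… → ⌈·⌉ = 2346
j=7: r + 6k = 2797.402529… → ⌈·⌉ = 2798
j=8: r + 7k = 3248.873117… → ⌈·⌉ = 3249
j=9: r + 8k = 3700.343705… → ⌈·⌉ = 3701
j=10: r + 9k = 4151.814294… → ⌈·⌉ = 4152
j=11: r + 10k = 4603.284882… → ⌈·⌉ = 4604
j=12: r + 11k = 5054.755470… → ⌈·⌉ = 5055
j=13: r + 12k = 5506.226058… → ⌈·⌉ = 5507
j=14: r + 13k = 5957.696647… → ⌈·⌉ = 5958
j=15: r + 14k = 6409.167235… → ⌈·⌉ = 6410
j=16: r + 15k = 6860.637823… → ⌈·⌉ = 6861
j=17: r + 16k = 7312.108411… → ⌈·⌉ = 7313

89, 541, 992, 1443, 1895, 2346, 2798, 3249, 3701, 4152, 4604, 5055, 5507, 5958, 6410, 6861, 7313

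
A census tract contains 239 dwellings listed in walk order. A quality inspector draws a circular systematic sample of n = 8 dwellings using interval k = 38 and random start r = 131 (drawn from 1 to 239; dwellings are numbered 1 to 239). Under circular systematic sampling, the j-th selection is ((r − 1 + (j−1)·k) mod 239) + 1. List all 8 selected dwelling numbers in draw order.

131, 169, 207, 6, 44, 82, 120, 158

Selection 1: 131
Selection 2: 131 + 38 = 169
Selection 3: 169 + 38 = 207
Selection 4: 207 + 38 = 245 → 245 − 239 = 6
Selection 5: 6 + 38 = 44
Selection 6: 44 + 38 = 82
Selection 7: 82 + 38 = 120
Selection 8: 120 + 38 = 158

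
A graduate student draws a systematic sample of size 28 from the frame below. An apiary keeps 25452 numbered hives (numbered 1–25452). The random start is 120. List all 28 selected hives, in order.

k = N/n = 25452/28 = 909
hive 1: 120
hive 2: 120 + 909 = 1029
hive 3: 1029 + 909 = 1938
hive 4: 1938 + 909 = 2847
hive 5: 2847 + 909 = 3756
hive 6: 3756 + 909 = 4665
hive 7: 4665 + 909 = 5574
hive 8: 5574 + 909 = 6483
hive 9: 6483 + 909 = 7392
hive 10: 7392 + 909 = 8301
hive 11: 8301 + 909 = 9210
hive 12: 9210 + 909 = 10119
hive 13: 10119 + 909 = 11028
hive 14: 11028 + 909 = 11937
hive 15: 11937 + 909 = 12846
hive 16: 12846 + 909 = 13755
hive 17: 13755 + 909 = 14664
hive 18: 14664 + 909 = 15573
hive 19: 15573 + 909 = 16482
hive 20: 16482 + 909 = 17391
hive 21: 17391 + 909 = 18300
hive 22: 18300 + 909 = 19209
hive 23: 19209 + 909 = 20118
hive 24: 20118 + 909 = 21027
hive 25: 21027 + 909 = 21936
hive 26: 21936 + 909 = 22845
hive 27: 22845 + 909 = 23754
hive 28: 23754 + 909 = 24663

120, 1029, 1938, 2847, 3756, 4665, 5574, 6483, 7392, 8301, 9210, 10119, 11028, 11937, 12846, 13755, 14664, 15573, 16482, 17391, 18300, 19209, 20118, 21027, 21936, 22845, 23754, 24663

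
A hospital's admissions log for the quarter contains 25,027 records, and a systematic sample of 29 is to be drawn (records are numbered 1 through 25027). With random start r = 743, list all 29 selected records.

743, 1606, 2469, 3332, 4195, 5058, 5921, 6784, 7647, 8510, 9373, 10236, 11099, 11962, 12825, 13688, 14551, 15414, 16277, 17140, 18003, 18866, 19729, 20592, 21455, 22318, 23181, 24044, 24907

k = N/n = 25027/29 = 863
record 1: 743
record 2: 743 + 863 = 1606
record 3: 1606 + 863 = 2469
record 4: 2469 + 863 = 3332
record 5: 3332 + 863 = 4195
record 6: 4195 + 863 = 5058
record 7: 5058 + 863 = 5921
record 8: 5921 + 863 = 6784
record 9: 6784 + 863 = 7647
record 10: 7647 + 863 = 8510
record 11: 8510 + 863 = 9373
record 12: 9373 + 863 = 10236
record 13: 10236 + 863 = 11099
record 14: 11099 + 863 = 11962
record 15: 11962 + 863 = 12825
record 16: 12825 + 863 = 13688
record 17: 13688 + 863 = 14551
record 18: 14551 + 863 = 15414
record 19: 15414 + 863 = 16277
record 20: 16277 + 863 = 17140
record 21: 17140 + 863 = 18003
record 22: 18003 + 863 = 18866
record 23: 18866 + 863 = 19729
record 24: 19729 + 863 = 20592
record 25: 20592 + 863 = 21455
record 26: 21455 + 863 = 22318
record 27: 22318 + 863 = 23181
record 28: 23181 + 863 = 24044
record 29: 24044 + 863 = 24907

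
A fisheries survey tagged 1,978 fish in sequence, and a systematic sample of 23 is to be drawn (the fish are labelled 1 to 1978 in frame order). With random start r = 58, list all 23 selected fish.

58, 144, 230, 316, 402, 488, 574, 660, 746, 832, 918, 1004, 1090, 1176, 1262, 1348, 1434, 1520, 1606, 1692, 1778, 1864, 1950

k = N/n = 1978/23 = 86
fish 1: 58
fish 2: 58 + 86 = 144
fish 3: 144 + 86 = 230
fish 4: 230 + 86 = 316
fish 5: 316 + 86 = 402
fish 6: 402 + 86 = 488
fish 7: 488 + 86 = 574
fish 8: 574 + 86 = 660
fish 9: 660 + 86 = 746
fish 10: 746 + 86 = 832
fish 11: 832 + 86 = 918
fish 12: 918 + 86 = 1004
fish 13: 1004 + 86 = 1090
fish 14: 1090 + 86 = 1176
fish 15: 1176 + 86 = 1262
fish 16: 1262 + 86 = 1348
fish 17: 1348 + 86 = 1434
fish 18: 1434 + 86 = 1520
fish 19: 1520 + 86 = 1606
fish 20: 1606 + 86 = 1692
fish 21: 1692 + 86 = 1778
fish 22: 1778 + 86 = 1864
fish 23: 1864 + 86 = 1950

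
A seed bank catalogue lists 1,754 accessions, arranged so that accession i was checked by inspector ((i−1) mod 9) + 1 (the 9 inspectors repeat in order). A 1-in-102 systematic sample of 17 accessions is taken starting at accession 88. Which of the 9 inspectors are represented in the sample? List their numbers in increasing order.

Consecutive selections differ by k = 102, so their inspector numbers differ by 102 mod 9 = 3.
gcd(102, 9) = 3, so the sample visits 9/3 = 3 distinct residues mod 9.
Start 88 is inspector 7; the inspectors hit are 1, 4, 7.

1, 4, 7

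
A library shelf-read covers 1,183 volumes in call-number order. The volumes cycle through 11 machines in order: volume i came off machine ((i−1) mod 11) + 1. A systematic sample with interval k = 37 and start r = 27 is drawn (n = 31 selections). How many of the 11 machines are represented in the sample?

Consecutive selections differ by k = 37, so their machine numbers differ by 37 mod 11 = 4.
gcd(37, 11) = 1, so the sample visits 11/1 = 11 distinct residues mod 11.
Start 27 is machine 5; the machines hit are 1, 2, 3, 4, 5, 6, 7, 8, 9, 10, 11.

11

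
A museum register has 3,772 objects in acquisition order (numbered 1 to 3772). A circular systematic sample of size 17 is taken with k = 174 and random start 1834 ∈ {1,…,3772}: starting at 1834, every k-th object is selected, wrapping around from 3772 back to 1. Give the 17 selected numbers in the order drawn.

Selection 1: 1834
Selection 2: 1834 + 174 = 2008
Selection 3: 2008 + 174 = 2182
Selection 4: 2182 + 174 = 2356
Selection 5: 2356 + 174 = 2530
Selection 6: 2530 + 174 = 2704
Selection 7: 2704 + 174 = 2878
Selection 8: 2878 + 174 = 3052
Selection 9: 3052 + 174 = 3226
Selection 10: 3226 + 174 = 3400
Selection 11: 3400 + 174 = 3574
Selection 12: 3574 + 174 = 3748
Selection 13: 3748 + 174 = 3922 → 3922 − 3772 = 150
Selection 14: 150 + 174 = 324
Selection 15: 324 + 174 = 498
Selection 16: 498 + 174 = 672
Selection 17: 672 + 174 = 846

1834, 2008, 2182, 2356, 2530, 2704, 2878, 3052, 3226, 3400, 3574, 3748, 150, 324, 498, 672, 846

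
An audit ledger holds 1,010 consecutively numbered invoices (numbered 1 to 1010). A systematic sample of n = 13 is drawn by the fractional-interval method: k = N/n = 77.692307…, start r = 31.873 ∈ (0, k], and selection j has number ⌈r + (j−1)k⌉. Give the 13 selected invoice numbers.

32, 110, 188, 265, 343, 421, 499, 576, 654, 732, 809, 887, 965

j=1: r + 0k = 31.873 → ⌈·⌉ = 32
j=2: r + 1k = 109.565307… → ⌈·⌉ = 110
j=3: r + 2k = 187.257615… → ⌈·⌉ = 188
j=4: r + 3k = 264.949923… → ⌈·⌉ = 265
j=5: r + 4k = 342.642230… → ⌈·⌉ = 343
j=6: r + 5k = 420.334538… → ⌈·⌉ = 421
j=7: r + 6k = 498.026846… → ⌈·⌉ = 499
j=8: r + 7k = 575.719153… → ⌈·⌉ = 576
j=9: r + 8k = 653.411461… → ⌈·⌉ = 654
j=10: r + 9k = 731.103769… → ⌈·⌉ = 732
j=11: r + 10k = 808.796076… → ⌈·⌉ = 809
j=12: r + 11k = 886.488384… → ⌈·⌉ = 887
j=13: r + 12k = 964.180692… → ⌈·⌉ = 965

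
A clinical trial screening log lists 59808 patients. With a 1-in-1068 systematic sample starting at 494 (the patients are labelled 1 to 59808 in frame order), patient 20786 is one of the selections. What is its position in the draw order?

k = 1068
position = (20786 − 494)/1068 + 1 = 20292/1068 + 1 = 19 + 1 = 20

20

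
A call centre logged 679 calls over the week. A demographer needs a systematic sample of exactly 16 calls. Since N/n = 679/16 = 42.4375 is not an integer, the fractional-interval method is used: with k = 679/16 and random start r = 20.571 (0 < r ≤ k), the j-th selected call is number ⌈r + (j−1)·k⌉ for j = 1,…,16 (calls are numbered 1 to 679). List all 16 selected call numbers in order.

j=1: r + 0k = 20.571 → ⌈·⌉ = 21
j=2: r + 1k = 63.0085 → ⌈·⌉ = 64
j=3: r + 2k = 105.446 → ⌈·⌉ = 106
j=4: r + 3k = 147.8835 → ⌈·⌉ = 148
j=5: r + 4k = 190.321 → ⌈·⌉ = 191
j=6: r + 5k = 232.7585 → ⌈·⌉ = 233
j=7: r + 6k = 275.196 → ⌈·⌉ = 276
j=8: r + 7k = 317.6335 → ⌈·⌉ = 318
j=9: r + 8k = 360.071 → ⌈·⌉ = 361
j=10: r + 9k = 402.5085 → ⌈·⌉ = 403
j=11: r + 10k = 444.946 → ⌈·⌉ = 445
j=12: r + 11k = 487.3835 → ⌈·⌉ = 488
j=13: r + 12k = 529.821 → ⌈·⌉ = 530
j=14: r + 13k = 572.2585 → ⌈·⌉ = 573
j=15: r + 14k = 614.696 → ⌈·⌉ = 615
j=16: r + 15k = 657.1335 → ⌈·⌉ = 658

21, 64, 106, 148, 191, 233, 276, 318, 361, 403, 445, 488, 530, 573, 615, 658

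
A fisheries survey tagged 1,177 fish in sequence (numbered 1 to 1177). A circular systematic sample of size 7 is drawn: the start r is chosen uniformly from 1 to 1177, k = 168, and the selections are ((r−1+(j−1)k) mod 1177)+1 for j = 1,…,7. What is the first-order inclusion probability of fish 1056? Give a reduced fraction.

7/1177

For each position j, as r ranges over 1…1177 the j-th selection hits every fish exactly once, so fish 1056 is selected for exactly 7 of the 1177 starts.
Inclusion probability = 7/1177.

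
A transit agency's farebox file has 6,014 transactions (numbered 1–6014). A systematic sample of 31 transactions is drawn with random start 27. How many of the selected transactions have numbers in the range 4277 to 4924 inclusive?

k = 6014/31 = 194
First selection ≥ 4277: 27 + ⌈(4277−27)/194⌉·194 = 27 + 22×194 = 4295
Last selection ≤ 4924: 27 + ⌊(4924−27)/194⌋·194 = 27 + 25×194 = 4877
Count = 25 − 22 + 1 = 4

4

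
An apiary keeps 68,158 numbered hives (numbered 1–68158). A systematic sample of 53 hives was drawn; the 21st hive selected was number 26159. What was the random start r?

439

k = 68158/53 = 1286
r = 26159 − (21−1)×1286 = 26159 − 25720 = 439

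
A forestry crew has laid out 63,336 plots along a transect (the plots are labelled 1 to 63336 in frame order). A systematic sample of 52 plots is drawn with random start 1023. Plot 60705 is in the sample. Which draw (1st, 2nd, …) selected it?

k = 63336/52 = 1218
position = (60705 − 1023)/1218 + 1 = 59682/1218 + 1 = 49 + 1 = 50

50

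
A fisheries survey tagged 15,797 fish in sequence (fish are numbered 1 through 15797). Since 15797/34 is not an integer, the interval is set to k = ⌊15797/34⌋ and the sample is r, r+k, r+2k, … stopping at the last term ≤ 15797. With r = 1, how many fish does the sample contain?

k = ⌊15797/34⌋ = 464
Achieved size = ⌊(15797 − 1)/464⌋ + 1 = ⌊15796/464⌋ + 1 = 34 + 1 = 35
(last selection: 1 + 34×464 = 15777 ≤ 15797; next would be 16241 > 15797)

35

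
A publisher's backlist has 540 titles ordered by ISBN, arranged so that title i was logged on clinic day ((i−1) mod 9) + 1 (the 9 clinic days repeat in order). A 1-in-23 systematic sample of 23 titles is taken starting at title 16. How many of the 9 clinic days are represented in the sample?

9

Consecutive selections differ by k = 23, so their clinic day numbers differ by 23 mod 9 = 5.
gcd(23, 9) = 1, so the sample visits 9/1 = 9 distinct residues mod 9.
Start 16 is clinic day 7; the clinic days hit are 1, 2, 3, 4, 5, 6, 7, 8, 9.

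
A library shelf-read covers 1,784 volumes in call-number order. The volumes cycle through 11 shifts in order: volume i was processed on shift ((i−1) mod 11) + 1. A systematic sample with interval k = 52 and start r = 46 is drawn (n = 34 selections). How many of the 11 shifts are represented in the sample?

Consecutive selections differ by k = 52, so their shift numbers differ by 52 mod 11 = 8.
gcd(52, 11) = 1, so the sample visits 11/1 = 11 distinct residues mod 11.
Start 46 is shift 2; the shifts hit are 1, 2, 3, 4, 5, 6, 7, 8, 9, 10, 11.

11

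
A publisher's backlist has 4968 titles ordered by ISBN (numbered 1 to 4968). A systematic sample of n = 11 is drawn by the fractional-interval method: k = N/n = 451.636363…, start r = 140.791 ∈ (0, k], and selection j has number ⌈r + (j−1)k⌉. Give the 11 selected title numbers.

j=1: r + 0k = 140.791 → ⌈·⌉ = 141
j=2: r + 1k = 592.427363… → ⌈·⌉ = 593
j=3: r + 2k = 1044.063727… → ⌈·⌉ = 1045
j=4: r + 3k = 1495.700090… → ⌈·⌉ = 1496
j=5: r + 4k = 1947.336454… → ⌈·⌉ = 1948
j=6: r + 5k = 2398.972818… → ⌈·⌉ = 2399
j=7: r + 6k = 2850.609181… → ⌈·⌉ = 2851
j=8: r + 7k = 3302.245545… → ⌈·⌉ = 3303
j=9: r + 8k = 3753.881909… → ⌈·⌉ = 3754
j=10: r + 9k = 4205.518272… → ⌈·⌉ = 4206
j=11: r + 10k = 4657.154636… → ⌈·⌉ = 4658

141, 593, 1045, 1496, 1948, 2399, 2851, 3303, 3754, 4206, 4658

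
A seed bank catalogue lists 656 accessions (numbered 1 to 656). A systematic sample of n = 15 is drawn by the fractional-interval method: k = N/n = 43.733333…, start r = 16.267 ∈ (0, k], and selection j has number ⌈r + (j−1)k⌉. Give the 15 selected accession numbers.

17, 61, 104, 148, 192, 235, 279, 323, 367, 410, 454, 498, 542, 585, 629

j=1: r + 0k = 16.267 → ⌈·⌉ = 17
j=2: r + 1k = 60.000333… → ⌈·⌉ = 61
j=3: r + 2k = 103.733666… → ⌈·⌉ = 104
j=4: r + 3k = 147.467 → ⌈·⌉ = 148
j=5: r + 4k = 191.200333… → ⌈·⌉ = 192
j=6: r + 5k = 234.933666… → ⌈·⌉ = 235
j=7: r + 6k = 278.667 → ⌈·⌉ = 279
j=8: r + 7k = 322.400333… → ⌈·⌉ = 323
j=9: r + 8k = 366.133666… → ⌈·⌉ = 367
j=10: r + 9k = 409.867 → ⌈·⌉ = 410
j=11: r + 10k = 453.600333… → ⌈·⌉ = 454
j=12: r + 11k = 497.333666… → ⌈·⌉ = 498
j=13: r + 12k = 541.067 → ⌈·⌉ = 542
j=14: r + 13k = 584.800333… → ⌈·⌉ = 585
j=15: r + 14k = 628.533666… → ⌈·⌉ = 629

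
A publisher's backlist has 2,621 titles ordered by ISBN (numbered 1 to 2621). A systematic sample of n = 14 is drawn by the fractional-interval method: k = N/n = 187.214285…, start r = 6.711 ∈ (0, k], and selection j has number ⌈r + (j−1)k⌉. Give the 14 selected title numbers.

j=1: r + 0k = 6.711 → ⌈·⌉ = 7
j=2: r + 1k = 193.925285… → ⌈·⌉ = 194
j=3: r + 2k = 381.139571… → ⌈·⌉ = 382
j=4: r + 3k = 568.353857… → ⌈·⌉ = 569
j=5: r + 4k = 755.568142… → ⌈·⌉ = 756
j=6: r + 5k = 942.782428… → ⌈·⌉ = 943
j=7: r + 6k = 1129.996714… → ⌈·⌉ = 1130
j=8: r + 7k = 1317.211 → ⌈·⌉ = 1318
j=9: r + 8k = 1504.425285… → ⌈·⌉ = 1505
j=10: r + 9k = 1691.639571… → ⌈·⌉ = 1692
j=11: r + 10k = 1878.853857… → ⌈·⌉ = 1879
j=12: r + 11k = 2066.068142… → ⌈·⌉ = 2067
j=13: r + 12k = 2253.282428… → ⌈·⌉ = 2254
j=14: r + 13k = 2440.496714… → ⌈·⌉ = 2441

7, 194, 382, 569, 756, 943, 1130, 1318, 1505, 1692, 1879, 2067, 2254, 2441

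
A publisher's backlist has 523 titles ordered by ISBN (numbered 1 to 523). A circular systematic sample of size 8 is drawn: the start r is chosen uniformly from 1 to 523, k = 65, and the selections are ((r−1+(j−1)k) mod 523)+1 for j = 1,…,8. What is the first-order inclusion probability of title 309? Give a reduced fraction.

For each position j, as r ranges over 1…523 the j-th selection hits every title exactly once, so title 309 is selected for exactly 8 of the 523 starts.
Inclusion probability = 8/523.

8/523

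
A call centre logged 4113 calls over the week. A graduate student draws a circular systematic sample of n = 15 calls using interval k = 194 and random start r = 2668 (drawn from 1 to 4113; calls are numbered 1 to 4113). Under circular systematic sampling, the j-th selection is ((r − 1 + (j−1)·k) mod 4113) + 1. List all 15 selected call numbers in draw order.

2668, 2862, 3056, 3250, 3444, 3638, 3832, 4026, 107, 301, 495, 689, 883, 1077, 1271

Selection 1: 2668
Selection 2: 2668 + 194 = 2862
Selection 3: 2862 + 194 = 3056
Selection 4: 3056 + 194 = 3250
Selection 5: 3250 + 194 = 3444
Selection 6: 3444 + 194 = 3638
Selection 7: 3638 + 194 = 3832
Selection 8: 3832 + 194 = 4026
Selection 9: 4026 + 194 = 4220 → 4220 − 4113 = 107
Selection 10: 107 + 194 = 301
Selection 11: 301 + 194 = 495
Selection 12: 495 + 194 = 689
Selection 13: 689 + 194 = 883
Selection 14: 883 + 194 = 1077
Selection 15: 1077 + 194 = 1271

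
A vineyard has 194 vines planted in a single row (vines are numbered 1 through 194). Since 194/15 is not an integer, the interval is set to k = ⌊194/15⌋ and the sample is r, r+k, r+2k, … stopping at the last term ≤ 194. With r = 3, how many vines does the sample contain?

16

k = ⌊194/15⌋ = 12
Achieved size = ⌊(194 − 3)/12⌋ + 1 = ⌊191/12⌋ + 1 = 15 + 1 = 16
(last selection: 3 + 15×12 = 183 ≤ 194; next would be 195 > 194)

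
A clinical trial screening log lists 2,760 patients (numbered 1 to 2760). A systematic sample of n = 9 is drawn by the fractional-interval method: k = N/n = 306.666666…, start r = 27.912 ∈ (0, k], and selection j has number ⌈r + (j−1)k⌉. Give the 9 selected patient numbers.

28, 335, 642, 948, 1255, 1562, 1868, 2175, 2482

j=1: r + 0k = 27.912 → ⌈·⌉ = 28
j=2: r + 1k = 334.578666… → ⌈·⌉ = 335
j=3: r + 2k = 641.245333… → ⌈·⌉ = 642
j=4: r + 3k = 947.912 → ⌈·⌉ = 948
j=5: r + 4k = 1254.578666… → ⌈·⌉ = 1255
j=6: r + 5k = 1561.245333… → ⌈·⌉ = 1562
j=7: r + 6k = 1867.912 → ⌈·⌉ = 1868
j=8: r + 7k = 2174.578666… → ⌈·⌉ = 2175
j=9: r + 8k = 2481.245333… → ⌈·⌉ = 2482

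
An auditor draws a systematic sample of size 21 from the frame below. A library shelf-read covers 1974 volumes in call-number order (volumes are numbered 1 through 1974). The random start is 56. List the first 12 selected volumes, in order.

k = N/n = 1974/21 = 94
volume 1: 56
volume 2: 56 + 94 = 150
volume 3: 150 + 94 = 244
volume 4: 244 + 94 = 338
volume 5: 338 + 94 = 432
volume 6: 432 + 94 = 526
volume 7: 526 + 94 = 620
volume 8: 620 + 94 = 714
volume 9: 714 + 94 = 808
volume 10: 808 + 94 = 902
volume 11: 902 + 94 = 996
volume 12: 996 + 94 = 1090

56, 150, 244, 338, 432, 526, 620, 714, 808, 902, 996, 1090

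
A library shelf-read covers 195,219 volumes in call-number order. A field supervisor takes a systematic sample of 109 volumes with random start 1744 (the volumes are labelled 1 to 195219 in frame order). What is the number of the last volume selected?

195172

k = 195219/109 = 1791
109th selection = r + (109−1)·k = 1744 + 108×1791 = 1744 + 193428 = 195172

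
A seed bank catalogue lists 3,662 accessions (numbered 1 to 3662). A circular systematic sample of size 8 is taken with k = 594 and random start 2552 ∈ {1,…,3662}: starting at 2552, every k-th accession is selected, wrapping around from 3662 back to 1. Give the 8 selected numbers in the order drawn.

Selection 1: 2552
Selection 2: 2552 + 594 = 3146
Selection 3: 3146 + 594 = 3740 → 3740 − 3662 = 78
Selection 4: 78 + 594 = 672
Selection 5: 672 + 594 = 1266
Selection 6: 1266 + 594 = 1860
Selection 7: 1860 + 594 = 2454
Selection 8: 2454 + 594 = 3048

2552, 3146, 78, 672, 1266, 1860, 2454, 3048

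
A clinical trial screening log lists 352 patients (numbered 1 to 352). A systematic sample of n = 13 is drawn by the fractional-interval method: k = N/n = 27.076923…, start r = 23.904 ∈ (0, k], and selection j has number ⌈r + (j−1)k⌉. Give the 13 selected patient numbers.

24, 51, 79, 106, 133, 160, 187, 214, 241, 268, 295, 322, 349

j=1: r + 0k = 23.904 → ⌈·⌉ = 24
j=2: r + 1k = 50.980923… → ⌈·⌉ = 51
j=3: r + 2k = 78.057846… → ⌈·⌉ = 79
j=4: r + 3k = 105.134769… → ⌈·⌉ = 106
j=5: r + 4k = 132.211692… → ⌈·⌉ = 133
j=6: r + 5k = 159.288615… → ⌈·⌉ = 160
j=7: r + 6k = 186.365538… → ⌈·⌉ = 187
j=8: r + 7k = 213.442461… → ⌈·⌉ = 214
j=9: r + 8k = 240.519384… → ⌈·⌉ = 241
j=10: r + 9k = 267.596307… → ⌈·⌉ = 268
j=11: r + 10k = 294.673230… → ⌈·⌉ = 295
j=12: r + 11k = 321.750153… → ⌈·⌉ = 322
j=13: r + 12k = 348.827076… → ⌈·⌉ = 349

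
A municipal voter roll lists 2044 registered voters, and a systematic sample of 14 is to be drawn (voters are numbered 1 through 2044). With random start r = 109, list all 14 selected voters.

k = N/n = 2044/14 = 146
voter 1: 109
voter 2: 109 + 146 = 255
voter 3: 255 + 146 = 401
voter 4: 401 + 146 = 547
voter 5: 547 + 146 = 693
voter 6: 693 + 146 = 839
voter 7: 839 + 146 = 985
voter 8: 985 + 146 = 1131
voter 9: 1131 + 146 = 1277
voter 10: 1277 + 146 = 1423
voter 11: 1423 + 146 = 1569
voter 12: 1569 + 146 = 1715
voter 13: 1715 + 146 = 1861
voter 14: 1861 + 146 = 2007

109, 255, 401, 547, 693, 839, 985, 1131, 1277, 1423, 1569, 1715, 1861, 2007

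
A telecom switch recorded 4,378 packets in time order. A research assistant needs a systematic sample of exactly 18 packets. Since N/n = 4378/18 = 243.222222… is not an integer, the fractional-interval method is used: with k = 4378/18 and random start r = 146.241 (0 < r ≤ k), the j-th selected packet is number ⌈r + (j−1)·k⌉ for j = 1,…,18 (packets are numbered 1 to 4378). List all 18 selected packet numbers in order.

147, 390, 633, 876, 1120, 1363, 1606, 1849, 2093, 2336, 2579, 2822, 3065, 3309, 3552, 3795, 4038, 4282

j=1: r + 0k = 146.241 → ⌈·⌉ = 147
j=2: r + 1k = 389.463222… → ⌈·⌉ = 390
j=3: r + 2k = 632.685444… → ⌈·⌉ = 633
j=4: r + 3k = 875.907666… → ⌈·⌉ = 876
j=5: r + 4k = 1119.129888… → ⌈·⌉ = 1120
j=6: r + 5k = 1362.352111… → ⌈·⌉ = 1363
j=7: r + 6k = 1605.574333… → ⌈·⌉ = 1606
j=8: r + 7k = 1848.796555… → ⌈·⌉ = 1849
j=9: r + 8k = 2092.018777… → ⌈·⌉ = 2093
j=10: r + 9k = 2335.241 → ⌈·⌉ = 2336
j=11: r + 10k = 2578.463222… → ⌈·⌉ = 2579
j=12: r + 11k = 2821.685444… → ⌈·⌉ = 2822
j=13: r + 12k = 3064.907666… → ⌈·⌉ = 3065
j=14: r + 13k = 3308.129888… → ⌈·⌉ = 3309
j=15: r + 14k = 3551.352111… → ⌈·⌉ = 3552
j=16: r + 15k = 3794.574333… → ⌈·⌉ = 3795
j=17: r + 16k = 4037.796555… → ⌈·⌉ = 4038
j=18: r + 17k = 4281.018777… → ⌈·⌉ = 4282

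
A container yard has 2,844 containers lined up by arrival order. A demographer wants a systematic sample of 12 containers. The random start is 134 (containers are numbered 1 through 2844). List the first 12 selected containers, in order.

k = N/n = 2844/12 = 237
container 1: 134
container 2: 134 + 237 = 371
container 3: 371 + 237 = 608
container 4: 608 + 237 = 845
container 5: 845 + 237 = 1082
container 6: 1082 + 237 = 1319
container 7: 1319 + 237 = 1556
container 8: 1556 + 237 = 1793
container 9: 1793 + 237 = 2030
container 10: 2030 + 237 = 2267
container 11: 2267 + 237 = 2504
container 12: 2504 + 237 = 2741

134, 371, 608, 845, 1082, 1319, 1556, 1793, 2030, 2267, 2504, 2741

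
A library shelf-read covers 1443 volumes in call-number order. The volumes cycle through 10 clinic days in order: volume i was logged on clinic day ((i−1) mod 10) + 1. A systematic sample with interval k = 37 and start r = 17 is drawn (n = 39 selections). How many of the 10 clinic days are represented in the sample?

Consecutive selections differ by k = 37, so their clinic day numbers differ by 37 mod 10 = 7.
gcd(37, 10) = 1, so the sample visits 10/1 = 10 distinct residues mod 10.
Start 17 is clinic day 7; the clinic days hit are 1, 2, 3, 4, 5, 6, 7, 8, 9, 10.

10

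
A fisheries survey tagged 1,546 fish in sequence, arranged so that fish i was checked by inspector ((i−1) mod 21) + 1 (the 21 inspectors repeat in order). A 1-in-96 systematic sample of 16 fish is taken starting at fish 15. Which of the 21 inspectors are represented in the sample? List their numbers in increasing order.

3, 6, 9, 12, 15, 18, 21

Consecutive selections differ by k = 96, so their inspector numbers differ by 96 mod 21 = 12.
gcd(96, 21) = 3, so the sample visits 21/3 = 7 distinct residues mod 21.
Start 15 is inspector 15; the inspectors hit are 3, 6, 9, 12, 15, 18, 21.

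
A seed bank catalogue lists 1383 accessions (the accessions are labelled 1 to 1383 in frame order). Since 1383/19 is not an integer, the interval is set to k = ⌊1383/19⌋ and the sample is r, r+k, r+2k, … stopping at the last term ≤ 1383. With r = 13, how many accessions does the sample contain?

k = ⌊1383/19⌋ = 72
Achieved size = ⌊(1383 − 13)/72⌋ + 1 = ⌊1370/72⌋ + 1 = 19 + 1 = 20
(last selection: 13 + 19×72 = 1381 ≤ 1383; next would be 1453 > 1383)

20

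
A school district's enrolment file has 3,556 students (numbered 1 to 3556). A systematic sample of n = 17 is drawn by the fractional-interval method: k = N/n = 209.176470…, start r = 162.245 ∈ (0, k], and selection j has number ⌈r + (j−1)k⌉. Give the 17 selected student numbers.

163, 372, 581, 790, 999, 1209, 1418, 1627, 1836, 2045, 2255, 2464, 2673, 2882, 3091, 3300, 3510

j=1: r + 0k = 162.245 → ⌈·⌉ = 163
j=2: r + 1k = 371.421470… → ⌈·⌉ = 372
j=3: r + 2k = 580.597941… → ⌈·⌉ = 581
j=4: r + 3k = 789.774411… → ⌈·⌉ = 790
j=5: r + 4k = 998.950882… → ⌈·⌉ = 999
j=6: r + 5k = 1208.127352… → ⌈·⌉ = 1209
j=7: r + 6k = 1417.303823… → ⌈·⌉ = 1418
j=8: r + 7k = 1626.480294… → ⌈·⌉ = 1627
j=9: r + 8k = 1835.656764… → ⌈·⌉ = 1836
j=10: r + 9k = 2044.833235… → ⌈·⌉ = 2045
j=11: r + 10k = 2254.009705… → ⌈·⌉ = 2255
j=12: r + 11k = 2463.186176… → ⌈·⌉ = 2464
j=13: r + 12k = 2672.362647… → ⌈·⌉ = 2673
j=14: r + 13k = 2881.539117… → ⌈·⌉ = 2882
j=15: r + 14k = 3090.715588… → ⌈·⌉ = 3091
j=16: r + 15k = 3299.892058… → ⌈·⌉ = 3300
j=17: r + 16k = 3509.068529… → ⌈·⌉ = 3510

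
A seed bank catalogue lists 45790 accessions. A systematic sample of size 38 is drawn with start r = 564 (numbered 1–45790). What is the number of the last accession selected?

45149

k = 45790/38 = 1205
38th selection = r + (38−1)·k = 564 + 37×1205 = 564 + 44585 = 45149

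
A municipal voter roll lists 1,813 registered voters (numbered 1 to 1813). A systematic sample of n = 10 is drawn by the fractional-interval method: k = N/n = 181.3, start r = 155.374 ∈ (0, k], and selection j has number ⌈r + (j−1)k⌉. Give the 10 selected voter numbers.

j=1: r + 0k = 155.374 → ⌈·⌉ = 156
j=2: r + 1k = 336.674 → ⌈·⌉ = 337
j=3: r + 2k = 517.974 → ⌈·⌉ = 518
j=4: r + 3k = 699.274 → ⌈·⌉ = 700
j=5: r + 4k = 880.574 → ⌈·⌉ = 881
j=6: r + 5k = 1061.874 → ⌈·⌉ = 1062
j=7: r + 6k = 1243.174 → ⌈·⌉ = 1244
j=8: r + 7k = 1424.474 → ⌈·⌉ = 1425
j=9: r + 8k = 1605.774 → ⌈·⌉ = 1606
j=10: r + 9k = 1787.074 → ⌈·⌉ = 1788

156, 337, 518, 700, 881, 1062, 1244, 1425, 1606, 1788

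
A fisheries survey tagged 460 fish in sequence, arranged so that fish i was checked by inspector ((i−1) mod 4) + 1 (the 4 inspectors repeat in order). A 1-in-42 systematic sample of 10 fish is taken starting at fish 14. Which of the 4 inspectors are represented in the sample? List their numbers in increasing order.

Consecutive selections differ by k = 42, so their inspector numbers differ by 42 mod 4 = 2.
gcd(42, 4) = 2, so the sample visits 4/2 = 2 distinct residues mod 4.
Start 14 is inspector 2; the inspectors hit are 2, 4.

2, 4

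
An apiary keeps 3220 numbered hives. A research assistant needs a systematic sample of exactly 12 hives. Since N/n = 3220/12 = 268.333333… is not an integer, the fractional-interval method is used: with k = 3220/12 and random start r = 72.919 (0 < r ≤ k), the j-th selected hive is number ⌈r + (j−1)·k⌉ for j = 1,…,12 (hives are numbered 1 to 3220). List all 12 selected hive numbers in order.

j=1: r + 0k = 72.919 → ⌈·⌉ = 73
j=2: r + 1k = 341.252333… → ⌈·⌉ = 342
j=3: r + 2k = 609.585666… → ⌈·⌉ = 610
j=4: r + 3k = 877.919 → ⌈·⌉ = 878
j=5: r + 4k = 1146.252333… → ⌈·⌉ = 1147
j=6: r + 5k = 1414.585666… → ⌈·⌉ = 1415
j=7: r + 6k = 1682.919 → ⌈·⌉ = 1683
j=8: r + 7k = 1951.252333… → ⌈·⌉ = 1952
j=9: r + 8k = 2219.585666… → ⌈·⌉ = 2220
j=10: r + 9k = 2487.919 → ⌈·⌉ = 2488
j=11: r + 10k = 2756.252333… → ⌈·⌉ = 2757
j=12: r + 11k = 3024.585666… → ⌈·⌉ = 3025

73, 342, 610, 878, 1147, 1415, 1683, 1952, 2220, 2488, 2757, 3025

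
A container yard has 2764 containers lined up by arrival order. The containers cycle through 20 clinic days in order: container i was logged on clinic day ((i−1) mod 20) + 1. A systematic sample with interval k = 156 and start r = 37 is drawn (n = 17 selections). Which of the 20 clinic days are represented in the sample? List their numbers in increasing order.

1, 5, 9, 13, 17

Consecutive selections differ by k = 156, so their clinic day numbers differ by 156 mod 20 = 16.
gcd(156, 20) = 4, so the sample visits 20/4 = 5 distinct residues mod 20.
Start 37 is clinic day 17; the clinic days hit are 1, 5, 9, 13, 17.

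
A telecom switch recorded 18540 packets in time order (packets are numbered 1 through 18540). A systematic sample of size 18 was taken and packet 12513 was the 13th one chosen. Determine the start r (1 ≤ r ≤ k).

k = 18540/18 = 1030
r = 12513 − (13−1)×1030 = 12513 − 12360 = 153

153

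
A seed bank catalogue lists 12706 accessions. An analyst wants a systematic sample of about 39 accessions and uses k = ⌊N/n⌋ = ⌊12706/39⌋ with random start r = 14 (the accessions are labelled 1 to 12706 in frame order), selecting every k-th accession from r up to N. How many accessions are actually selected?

k = ⌊12706/39⌋ = 325
Achieved size = ⌊(12706 − 14)/325⌋ + 1 = ⌊12692/325⌋ + 1 = 39 + 1 = 40
(last selection: 14 + 39×325 = 12689 ≤ 12706; next would be 13014 > 12706)

40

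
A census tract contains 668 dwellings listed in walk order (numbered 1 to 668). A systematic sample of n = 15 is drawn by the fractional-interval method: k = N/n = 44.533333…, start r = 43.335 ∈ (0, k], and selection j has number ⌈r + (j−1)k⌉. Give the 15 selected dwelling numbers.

j=1: r + 0k = 43.335 → ⌈·⌉ = 44
j=2: r + 1k = 87.868333… → ⌈·⌉ = 88
j=3: r + 2k = 132.401666… → ⌈·⌉ = 133
j=4: r + 3k = 176.935 → ⌈·⌉ = 177
j=5: r + 4k = 221.468333… → ⌈·⌉ = 222
j=6: r + 5k = 266.001666… → ⌈·⌉ = 267
j=7: r + 6k = 310.535 → ⌈·⌉ = 311
j=8: r + 7k = 355.068333… → ⌈·⌉ = 356
j=9: r + 8k = 399.601666… → ⌈·⌉ = 400
j=10: r + 9k = 444.135 → ⌈·⌉ = 445
j=11: r + 10k = 488.668333… → ⌈·⌉ = 489
j=12: r + 11k = 533.201666… → ⌈·⌉ = 534
j=13: r + 12k = 577.735 → ⌈·⌉ = 578
j=14: r + 13k = 622.268333… → ⌈·⌉ = 623
j=15: r + 14k = 666.801666… → ⌈·⌉ = 667

44, 88, 133, 177, 222, 267, 311, 356, 400, 445, 489, 534, 578, 623, 667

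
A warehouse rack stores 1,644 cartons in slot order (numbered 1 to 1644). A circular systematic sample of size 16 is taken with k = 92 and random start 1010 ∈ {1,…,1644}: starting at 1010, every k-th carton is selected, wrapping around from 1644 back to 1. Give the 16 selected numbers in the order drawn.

Selection 1: 1010
Selection 2: 1010 + 92 = 1102
Selection 3: 1102 + 92 = 1194
Selection 4: 1194 + 92 = 1286
Selection 5: 1286 + 92 = 1378
Selection 6: 1378 + 92 = 1470
Selection 7: 1470 + 92 = 1562
Selection 8: 1562 + 92 = 1654 → 1654 − 1644 = 10
Selection 9: 10 + 92 = 102
Selection 10: 102 + 92 = 194
Selection 11: 194 + 92 = 286
Selection 12: 286 + 92 = 378
Selection 13: 378 + 92 = 470
Selection 14: 470 + 92 = 562
Selection 15: 562 + 92 = 654
Selection 16: 654 + 92 = 746

1010, 1102, 1194, 1286, 1378, 1470, 1562, 10, 102, 194, 286, 378, 470, 562, 654, 746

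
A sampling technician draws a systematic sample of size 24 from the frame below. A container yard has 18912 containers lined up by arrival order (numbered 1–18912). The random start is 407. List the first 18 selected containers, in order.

407, 1195, 1983, 2771, 3559, 4347, 5135, 5923, 6711, 7499, 8287, 9075, 9863, 10651, 11439, 12227, 13015, 13803

k = N/n = 18912/24 = 788
container 1: 407
container 2: 407 + 788 = 1195
container 3: 1195 + 788 = 1983
container 4: 1983 + 788 = 2771
container 5: 2771 + 788 = 3559
container 6: 3559 + 788 = 4347
container 7: 4347 + 788 = 5135
container 8: 5135 + 788 = 5923
container 9: 5923 + 788 = 6711
container 10: 6711 + 788 = 7499
container 11: 7499 + 788 = 8287
container 12: 8287 + 788 = 9075
container 13: 9075 + 788 = 9863
container 14: 9863 + 788 = 10651
container 15: 10651 + 788 = 11439
container 16: 11439 + 788 = 12227
container 17: 12227 + 788 = 13015
container 18: 13015 + 788 = 13803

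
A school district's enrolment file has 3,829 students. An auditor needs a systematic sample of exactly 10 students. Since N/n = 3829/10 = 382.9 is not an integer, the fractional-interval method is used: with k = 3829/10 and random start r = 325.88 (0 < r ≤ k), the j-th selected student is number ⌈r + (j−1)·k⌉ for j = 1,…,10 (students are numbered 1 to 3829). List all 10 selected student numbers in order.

j=1: r + 0k = 325.88 → ⌈·⌉ = 326
j=2: r + 1k = 708.78 → ⌈·⌉ = 709
j=3: r + 2k = 1091.68 → ⌈·⌉ = 1092
j=4: r + 3k = 1474.58 → ⌈·⌉ = 1475
j=5: r + 4k = 1857.48 → ⌈·⌉ = 1858
j=6: r + 5k = 2240.38 → ⌈·⌉ = 2241
j=7: r + 6k = 2623.28 → ⌈·⌉ = 2624
j=8: r + 7k = 3006.18 → ⌈·⌉ = 3007
j=9: r + 8k = 3389.08 → ⌈·⌉ = 3390
j=10: r + 9k = 3771.98 → ⌈·⌉ = 3772

326, 709, 1092, 1475, 1858, 2241, 2624, 3007, 3390, 3772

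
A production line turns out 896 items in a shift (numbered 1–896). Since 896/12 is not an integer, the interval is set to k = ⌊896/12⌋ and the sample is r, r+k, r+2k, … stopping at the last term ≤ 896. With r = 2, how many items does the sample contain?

13

k = ⌊896/12⌋ = 74
Achieved size = ⌊(896 − 2)/74⌋ + 1 = ⌊894/74⌋ + 1 = 12 + 1 = 13
(last selection: 2 + 12×74 = 890 ≤ 896; next would be 964 > 896)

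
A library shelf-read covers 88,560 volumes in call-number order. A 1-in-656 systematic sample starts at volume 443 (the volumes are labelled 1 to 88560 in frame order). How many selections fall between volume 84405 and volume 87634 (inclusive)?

5

k = 656
First selection ≥ 84405: 443 + ⌈(84405−443)/656⌉·656 = 443 + 128×656 = 84411
Last selection ≤ 87634: 443 + ⌊(87634−443)/656⌋·656 = 443 + 132×656 = 87035
Count = 132 − 128 + 1 = 5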